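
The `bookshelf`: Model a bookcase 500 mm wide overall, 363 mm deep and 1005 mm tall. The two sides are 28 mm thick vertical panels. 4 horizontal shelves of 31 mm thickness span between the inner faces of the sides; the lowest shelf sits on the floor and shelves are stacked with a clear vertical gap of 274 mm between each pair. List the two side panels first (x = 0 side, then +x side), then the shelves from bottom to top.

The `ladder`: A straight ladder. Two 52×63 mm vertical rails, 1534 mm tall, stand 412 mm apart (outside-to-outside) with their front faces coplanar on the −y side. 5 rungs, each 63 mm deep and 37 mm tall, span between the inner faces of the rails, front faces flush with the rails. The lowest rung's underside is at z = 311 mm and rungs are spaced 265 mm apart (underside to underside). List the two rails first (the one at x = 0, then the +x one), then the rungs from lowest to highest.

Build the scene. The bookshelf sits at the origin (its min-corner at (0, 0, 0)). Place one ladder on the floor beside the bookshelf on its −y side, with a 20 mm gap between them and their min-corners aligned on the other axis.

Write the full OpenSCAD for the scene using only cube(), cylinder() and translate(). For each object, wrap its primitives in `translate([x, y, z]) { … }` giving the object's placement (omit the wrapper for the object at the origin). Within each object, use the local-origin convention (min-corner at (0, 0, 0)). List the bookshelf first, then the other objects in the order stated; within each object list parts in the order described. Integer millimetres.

cube([28, 363, 1005]);
translate([472, 0, 0]) cube([28, 363, 1005]);
translate([28, 0, 0]) cube([444, 363, 31]);
translate([28, 0, 305]) cube([444, 363, 31]);
translate([28, 0, 610]) cube([444, 363, 31]);
translate([28, 0, 915]) cube([444, 363, 31]);
translate([0, -83, 0]) {
  cube([52, 63, 1534]);
  translate([360, 0, 0]) cube([52, 63, 1534]);
  translate([52, 0, 311]) cube([308, 63, 37]);
  translate([52, 0, 576]) cube([308, 63, 37]);
  translate([52, 0, 841]) cube([308, 63, 37]);
  translate([52, 0, 1106]) cube([308, 63, 37]);
  translate([52, 0, 1371]) cube([308, 63, 37]);
}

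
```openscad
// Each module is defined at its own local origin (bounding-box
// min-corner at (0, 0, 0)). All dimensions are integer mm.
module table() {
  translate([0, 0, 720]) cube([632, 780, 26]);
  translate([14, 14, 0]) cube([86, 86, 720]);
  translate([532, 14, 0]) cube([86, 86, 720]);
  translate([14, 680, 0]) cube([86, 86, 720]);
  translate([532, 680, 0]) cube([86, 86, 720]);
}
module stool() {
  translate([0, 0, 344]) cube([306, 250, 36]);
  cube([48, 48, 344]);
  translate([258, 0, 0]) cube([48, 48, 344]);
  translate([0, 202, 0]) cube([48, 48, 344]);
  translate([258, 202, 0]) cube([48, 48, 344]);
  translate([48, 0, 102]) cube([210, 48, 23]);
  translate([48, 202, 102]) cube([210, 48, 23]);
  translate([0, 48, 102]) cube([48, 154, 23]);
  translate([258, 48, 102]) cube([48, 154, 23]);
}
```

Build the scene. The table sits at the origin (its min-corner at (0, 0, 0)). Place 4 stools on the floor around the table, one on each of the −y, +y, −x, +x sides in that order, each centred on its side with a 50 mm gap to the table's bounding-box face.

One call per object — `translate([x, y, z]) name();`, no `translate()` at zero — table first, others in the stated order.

table();
translate([163, -300, 0]) stool();
translate([163, 830, 0]) stool();
translate([-356, 265, 0]) stool();
translate([682, 265, 0]) stool();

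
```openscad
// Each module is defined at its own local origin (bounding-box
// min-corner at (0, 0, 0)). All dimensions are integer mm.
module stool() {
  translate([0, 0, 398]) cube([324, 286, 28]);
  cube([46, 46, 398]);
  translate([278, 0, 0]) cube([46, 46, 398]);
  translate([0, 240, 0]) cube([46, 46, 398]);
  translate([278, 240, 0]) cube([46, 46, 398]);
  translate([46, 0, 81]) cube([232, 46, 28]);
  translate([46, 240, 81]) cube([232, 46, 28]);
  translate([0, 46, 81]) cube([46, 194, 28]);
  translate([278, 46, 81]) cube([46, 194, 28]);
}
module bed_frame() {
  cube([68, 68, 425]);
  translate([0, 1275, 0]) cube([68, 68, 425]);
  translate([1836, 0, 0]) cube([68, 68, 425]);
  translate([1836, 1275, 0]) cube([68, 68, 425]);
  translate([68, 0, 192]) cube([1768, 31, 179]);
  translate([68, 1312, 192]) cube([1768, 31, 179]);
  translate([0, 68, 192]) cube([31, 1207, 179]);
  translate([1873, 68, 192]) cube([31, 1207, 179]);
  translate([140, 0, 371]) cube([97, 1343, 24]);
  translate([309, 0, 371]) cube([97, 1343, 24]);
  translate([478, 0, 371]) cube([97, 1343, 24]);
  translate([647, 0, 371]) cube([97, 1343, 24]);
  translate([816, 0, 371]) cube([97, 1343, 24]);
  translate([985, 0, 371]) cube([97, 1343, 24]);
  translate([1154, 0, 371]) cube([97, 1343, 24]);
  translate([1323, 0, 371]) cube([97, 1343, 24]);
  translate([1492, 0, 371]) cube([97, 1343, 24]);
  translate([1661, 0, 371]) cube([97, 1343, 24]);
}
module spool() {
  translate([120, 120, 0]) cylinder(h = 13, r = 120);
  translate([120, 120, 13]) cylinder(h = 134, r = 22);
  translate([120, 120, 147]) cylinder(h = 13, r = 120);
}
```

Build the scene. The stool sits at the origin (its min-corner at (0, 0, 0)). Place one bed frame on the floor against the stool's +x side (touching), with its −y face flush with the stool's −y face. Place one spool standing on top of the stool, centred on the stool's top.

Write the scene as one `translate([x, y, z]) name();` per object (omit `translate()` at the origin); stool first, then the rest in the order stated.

stool();
translate([324, 0, 0]) bed_frame();
translate([42, 23, 426]) spool();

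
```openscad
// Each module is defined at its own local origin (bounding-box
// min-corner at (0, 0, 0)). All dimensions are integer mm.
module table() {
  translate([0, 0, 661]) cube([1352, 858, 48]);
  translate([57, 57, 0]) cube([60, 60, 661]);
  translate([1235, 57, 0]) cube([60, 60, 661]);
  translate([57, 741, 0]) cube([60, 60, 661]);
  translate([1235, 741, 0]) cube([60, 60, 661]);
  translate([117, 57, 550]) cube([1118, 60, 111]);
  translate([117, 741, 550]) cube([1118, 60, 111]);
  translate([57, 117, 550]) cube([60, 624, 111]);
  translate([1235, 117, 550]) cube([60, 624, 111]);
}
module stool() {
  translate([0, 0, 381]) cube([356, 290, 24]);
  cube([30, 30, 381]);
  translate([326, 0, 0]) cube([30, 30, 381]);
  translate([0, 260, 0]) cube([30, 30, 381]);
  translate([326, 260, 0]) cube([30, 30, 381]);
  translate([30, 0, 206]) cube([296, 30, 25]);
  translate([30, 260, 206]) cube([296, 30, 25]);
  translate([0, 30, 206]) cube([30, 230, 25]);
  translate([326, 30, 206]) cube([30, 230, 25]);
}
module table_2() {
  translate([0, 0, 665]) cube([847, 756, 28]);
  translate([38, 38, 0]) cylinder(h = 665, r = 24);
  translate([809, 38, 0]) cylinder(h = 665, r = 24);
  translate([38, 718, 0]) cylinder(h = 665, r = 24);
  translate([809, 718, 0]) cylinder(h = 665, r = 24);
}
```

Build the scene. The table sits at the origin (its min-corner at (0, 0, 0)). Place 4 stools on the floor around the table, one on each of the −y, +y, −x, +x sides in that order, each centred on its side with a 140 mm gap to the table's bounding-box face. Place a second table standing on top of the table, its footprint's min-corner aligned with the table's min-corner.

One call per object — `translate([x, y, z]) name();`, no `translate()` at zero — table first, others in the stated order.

table();
translate([498, -430, 0]) stool();
translate([498, 998, 0]) stool();
translate([-496, 284, 0]) stool();
translate([1492, 284, 0]) stool();
translate([0, 0, 709]) table_2();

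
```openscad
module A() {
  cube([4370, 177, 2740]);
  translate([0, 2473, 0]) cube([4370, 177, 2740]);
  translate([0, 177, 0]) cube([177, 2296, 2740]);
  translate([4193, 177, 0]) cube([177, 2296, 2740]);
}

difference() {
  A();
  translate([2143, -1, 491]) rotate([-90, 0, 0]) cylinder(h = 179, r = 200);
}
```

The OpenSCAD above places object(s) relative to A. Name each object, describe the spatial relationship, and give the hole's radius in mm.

A is a house frame. The house frame has a circular hole through its front wall. The hole's radius is 200 mm.

The subtracted cylinder has r = 200 mm.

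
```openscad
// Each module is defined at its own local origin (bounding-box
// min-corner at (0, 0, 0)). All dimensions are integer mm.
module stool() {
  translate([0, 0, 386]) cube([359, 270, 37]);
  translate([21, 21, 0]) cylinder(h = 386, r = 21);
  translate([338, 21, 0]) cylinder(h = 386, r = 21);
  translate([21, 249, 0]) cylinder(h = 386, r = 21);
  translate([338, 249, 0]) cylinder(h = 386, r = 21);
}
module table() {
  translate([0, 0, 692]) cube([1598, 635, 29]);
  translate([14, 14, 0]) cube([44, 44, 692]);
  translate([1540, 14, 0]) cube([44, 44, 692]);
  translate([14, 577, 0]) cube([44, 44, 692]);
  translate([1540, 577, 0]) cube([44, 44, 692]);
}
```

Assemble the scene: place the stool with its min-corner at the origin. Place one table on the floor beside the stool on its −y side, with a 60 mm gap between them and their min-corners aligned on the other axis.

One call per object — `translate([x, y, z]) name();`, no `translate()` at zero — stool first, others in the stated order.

stool();
translate([0, -695, 0]) table();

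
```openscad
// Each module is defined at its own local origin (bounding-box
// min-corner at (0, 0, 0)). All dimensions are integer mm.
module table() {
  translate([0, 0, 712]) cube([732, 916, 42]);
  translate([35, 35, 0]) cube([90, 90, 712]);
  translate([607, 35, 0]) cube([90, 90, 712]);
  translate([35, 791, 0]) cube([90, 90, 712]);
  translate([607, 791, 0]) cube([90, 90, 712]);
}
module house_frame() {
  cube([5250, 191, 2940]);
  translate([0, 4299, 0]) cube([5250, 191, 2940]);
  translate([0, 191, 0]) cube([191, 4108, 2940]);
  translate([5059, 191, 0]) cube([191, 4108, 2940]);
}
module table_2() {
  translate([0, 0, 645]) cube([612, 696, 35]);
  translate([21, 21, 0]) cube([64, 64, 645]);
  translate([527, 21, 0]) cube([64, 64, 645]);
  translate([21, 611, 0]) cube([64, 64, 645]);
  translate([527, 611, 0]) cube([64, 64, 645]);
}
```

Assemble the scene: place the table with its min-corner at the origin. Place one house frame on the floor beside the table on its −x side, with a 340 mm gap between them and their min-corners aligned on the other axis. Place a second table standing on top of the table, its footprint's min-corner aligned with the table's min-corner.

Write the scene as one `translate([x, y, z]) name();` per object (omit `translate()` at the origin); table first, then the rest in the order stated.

table();
translate([-5590, 0, 0]) house_frame();
translate([0, 0, 754]) table_2();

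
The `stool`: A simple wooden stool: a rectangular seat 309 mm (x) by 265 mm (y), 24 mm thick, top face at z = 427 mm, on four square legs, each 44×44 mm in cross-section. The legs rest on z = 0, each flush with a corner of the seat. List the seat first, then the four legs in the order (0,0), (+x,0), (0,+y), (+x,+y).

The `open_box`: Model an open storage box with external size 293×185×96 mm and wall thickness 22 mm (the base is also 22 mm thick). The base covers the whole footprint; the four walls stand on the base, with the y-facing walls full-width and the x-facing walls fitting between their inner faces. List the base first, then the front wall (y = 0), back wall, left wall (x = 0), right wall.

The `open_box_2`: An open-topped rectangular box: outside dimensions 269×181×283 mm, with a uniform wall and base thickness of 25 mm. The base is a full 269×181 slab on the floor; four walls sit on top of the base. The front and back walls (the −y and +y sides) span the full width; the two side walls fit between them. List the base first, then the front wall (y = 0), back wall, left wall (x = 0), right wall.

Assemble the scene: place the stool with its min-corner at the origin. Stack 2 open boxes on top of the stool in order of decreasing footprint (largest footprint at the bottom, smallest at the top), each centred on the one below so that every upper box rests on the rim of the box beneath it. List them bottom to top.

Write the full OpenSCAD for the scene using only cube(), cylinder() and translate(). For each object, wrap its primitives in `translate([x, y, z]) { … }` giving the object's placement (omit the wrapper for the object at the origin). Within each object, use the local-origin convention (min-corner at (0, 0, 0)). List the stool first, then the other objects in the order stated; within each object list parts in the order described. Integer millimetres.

translate([0, 0, 403]) cube([309, 265, 24]);
cube([44, 44, 403]);
translate([265, 0, 0]) cube([44, 44, 403]);
translate([0, 221, 0]) cube([44, 44, 403]);
translate([265, 221, 0]) cube([44, 44, 403]);
translate([8, 40, 427]) {
  cube([293, 185, 22]);
  translate([0, 0, 22]) cube([293, 22, 74]);
  translate([0, 163, 22]) cube([293, 22, 74]);
  translate([0, 22, 22]) cube([22, 141, 74]);
  translate([271, 22, 22]) cube([22, 141, 74]);
}
translate([20, 42, 523]) {
  cube([269, 181, 25]);
  translate([0, 0, 25]) cube([269, 25, 258]);
  translate([0, 156, 25]) cube([269, 25, 258]);
  translate([0, 25, 25]) cube([25, 131, 258]);
  translate([244, 25, 25]) cube([25, 131, 258]);
}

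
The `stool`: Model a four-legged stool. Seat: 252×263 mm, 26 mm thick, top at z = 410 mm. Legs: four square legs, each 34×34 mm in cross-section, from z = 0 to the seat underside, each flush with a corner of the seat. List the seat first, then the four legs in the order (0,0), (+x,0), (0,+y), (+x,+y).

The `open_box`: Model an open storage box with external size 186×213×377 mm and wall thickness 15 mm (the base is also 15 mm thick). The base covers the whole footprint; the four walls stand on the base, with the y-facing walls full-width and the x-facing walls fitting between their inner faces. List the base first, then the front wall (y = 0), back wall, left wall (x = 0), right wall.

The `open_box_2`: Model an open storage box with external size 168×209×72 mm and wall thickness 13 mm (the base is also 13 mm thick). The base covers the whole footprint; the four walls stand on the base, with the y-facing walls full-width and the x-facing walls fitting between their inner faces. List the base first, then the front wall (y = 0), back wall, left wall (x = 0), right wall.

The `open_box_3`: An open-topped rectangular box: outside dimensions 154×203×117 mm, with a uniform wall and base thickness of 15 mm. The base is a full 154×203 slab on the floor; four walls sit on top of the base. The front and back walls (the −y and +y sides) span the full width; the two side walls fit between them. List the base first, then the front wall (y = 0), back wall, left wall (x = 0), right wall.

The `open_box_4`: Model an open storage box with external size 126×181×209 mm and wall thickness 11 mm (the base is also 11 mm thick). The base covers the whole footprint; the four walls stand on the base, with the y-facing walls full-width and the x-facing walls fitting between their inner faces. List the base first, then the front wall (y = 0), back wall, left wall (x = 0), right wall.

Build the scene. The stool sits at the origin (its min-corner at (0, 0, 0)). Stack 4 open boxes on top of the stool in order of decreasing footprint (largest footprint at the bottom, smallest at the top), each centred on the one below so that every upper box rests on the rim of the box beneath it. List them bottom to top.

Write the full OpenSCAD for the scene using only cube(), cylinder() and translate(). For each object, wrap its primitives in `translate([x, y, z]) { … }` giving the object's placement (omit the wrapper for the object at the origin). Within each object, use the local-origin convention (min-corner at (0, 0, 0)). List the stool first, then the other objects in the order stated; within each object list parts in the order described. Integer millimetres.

translate([0, 0, 384]) cube([252, 263, 26]);
cube([34, 34, 384]);
translate([218, 0, 0]) cube([34, 34, 384]);
translate([0, 229, 0]) cube([34, 34, 384]);
translate([218, 229, 0]) cube([34, 34, 384]);
translate([33, 25, 410]) {
  cube([186, 213, 15]);
  translate([0, 0, 15]) cube([186, 15, 362]);
  translate([0, 198, 15]) cube([186, 15, 362]);
  translate([0, 15, 15]) cube([15, 183, 362]);
  translate([171, 15, 15]) cube([15, 183, 362]);
}
translate([42, 27, 787]) {
  cube([168, 209, 13]);
  translate([0, 0, 13]) cube([168, 13, 59]);
  translate([0, 196, 13]) cube([168, 13, 59]);
  translate([0, 13, 13]) cube([13, 183, 59]);
  translate([155, 13, 13]) cube([13, 183, 59]);
}
translate([49, 30, 859]) {
  cube([154, 203, 15]);
  translate([0, 0, 15]) cube([154, 15, 102]);
  translate([0, 188, 15]) cube([154, 15, 102]);
  translate([0, 15, 15]) cube([15, 173, 102]);
  translate([139, 15, 15]) cube([15, 173, 102]);
}
translate([63, 41, 976]) {
  cube([126, 181, 11]);
  translate([0, 0, 11]) cube([126, 11, 198]);
  translate([0, 170, 11]) cube([126, 11, 198]);
  translate([0, 11, 11]) cube([11, 159, 198]);
  translate([115, 11, 11]) cube([11, 159, 198]);
}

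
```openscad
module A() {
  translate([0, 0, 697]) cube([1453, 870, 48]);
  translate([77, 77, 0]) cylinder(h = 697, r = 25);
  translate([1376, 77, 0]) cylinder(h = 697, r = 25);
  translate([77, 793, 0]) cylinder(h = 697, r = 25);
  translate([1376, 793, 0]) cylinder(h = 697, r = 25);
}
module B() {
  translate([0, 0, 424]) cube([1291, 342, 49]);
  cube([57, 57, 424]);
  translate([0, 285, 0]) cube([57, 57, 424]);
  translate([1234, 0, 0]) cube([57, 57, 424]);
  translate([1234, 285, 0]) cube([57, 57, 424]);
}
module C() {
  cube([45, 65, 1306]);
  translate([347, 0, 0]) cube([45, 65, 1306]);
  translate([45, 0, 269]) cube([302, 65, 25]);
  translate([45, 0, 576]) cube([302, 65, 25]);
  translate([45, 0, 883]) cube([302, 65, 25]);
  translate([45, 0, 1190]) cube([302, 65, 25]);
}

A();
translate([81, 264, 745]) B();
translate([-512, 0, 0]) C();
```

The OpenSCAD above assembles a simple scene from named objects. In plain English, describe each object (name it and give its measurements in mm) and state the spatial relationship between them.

A is a table with a 1453×870 mm rectangular top, 48 mm thick, top surface at z = 745 mm, supported by four round legs of 50 mm diameter, each leg's bounding box inset 52 mm from the nearest pair of top edges, running from the floor.

B is a bench: a 1291×342 mm seat slab, 49 mm thick, top at z = 473 mm, on four 57×57 mm square legs flush with the seat corners and standing on z = 0.

C is a straight ladder. Two 45×65 mm vertical rails, 1306 mm tall, stand 392 mm apart (outside-to-outside) with their front faces coplanar on the −y side. 4 rungs, each 65 mm deep and 25 mm tall, span between the inner faces of the rails, front faces flush with the rails. The lowest rung's underside is at z = 269 mm and rungs are spaced 307 mm apart (underside to underside).

The bench is on top of the table, centred. The ladder is on the floor beside the table on its −x side.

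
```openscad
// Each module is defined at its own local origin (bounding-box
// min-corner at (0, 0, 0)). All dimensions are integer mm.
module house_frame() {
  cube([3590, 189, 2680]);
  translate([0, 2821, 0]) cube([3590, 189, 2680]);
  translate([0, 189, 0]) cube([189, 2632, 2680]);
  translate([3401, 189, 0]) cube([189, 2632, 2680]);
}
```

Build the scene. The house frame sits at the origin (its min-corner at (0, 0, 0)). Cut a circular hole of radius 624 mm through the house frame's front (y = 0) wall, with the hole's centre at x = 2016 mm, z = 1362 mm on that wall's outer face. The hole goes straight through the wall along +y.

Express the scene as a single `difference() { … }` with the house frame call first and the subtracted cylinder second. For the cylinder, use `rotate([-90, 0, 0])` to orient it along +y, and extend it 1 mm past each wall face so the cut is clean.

difference() {
  house_frame();
  translate([2016, -1, 1362]) rotate([-90, 0, 0]) cylinder(h = 191, r = 624);
}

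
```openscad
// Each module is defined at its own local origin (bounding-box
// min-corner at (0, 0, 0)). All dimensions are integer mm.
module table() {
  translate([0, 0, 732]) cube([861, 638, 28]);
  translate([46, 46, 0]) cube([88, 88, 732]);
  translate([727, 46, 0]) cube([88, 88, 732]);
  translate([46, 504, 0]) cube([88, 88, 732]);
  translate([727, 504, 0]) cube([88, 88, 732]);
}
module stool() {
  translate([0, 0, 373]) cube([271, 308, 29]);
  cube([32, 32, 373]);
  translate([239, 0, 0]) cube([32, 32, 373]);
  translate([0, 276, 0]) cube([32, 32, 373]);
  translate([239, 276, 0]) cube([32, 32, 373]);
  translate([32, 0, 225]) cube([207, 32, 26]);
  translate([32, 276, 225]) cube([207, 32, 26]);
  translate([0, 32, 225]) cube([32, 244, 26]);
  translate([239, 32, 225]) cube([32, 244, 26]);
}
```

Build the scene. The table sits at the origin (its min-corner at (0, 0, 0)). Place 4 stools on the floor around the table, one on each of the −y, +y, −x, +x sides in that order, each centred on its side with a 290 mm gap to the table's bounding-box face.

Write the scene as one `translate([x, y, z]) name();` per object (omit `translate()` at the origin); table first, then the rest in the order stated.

table();
translate([295, -598, 0]) stool();
translate([295, 928, 0]) stool();
translate([-561, 165, 0]) stool();
translate([1151, 165, 0]) stool();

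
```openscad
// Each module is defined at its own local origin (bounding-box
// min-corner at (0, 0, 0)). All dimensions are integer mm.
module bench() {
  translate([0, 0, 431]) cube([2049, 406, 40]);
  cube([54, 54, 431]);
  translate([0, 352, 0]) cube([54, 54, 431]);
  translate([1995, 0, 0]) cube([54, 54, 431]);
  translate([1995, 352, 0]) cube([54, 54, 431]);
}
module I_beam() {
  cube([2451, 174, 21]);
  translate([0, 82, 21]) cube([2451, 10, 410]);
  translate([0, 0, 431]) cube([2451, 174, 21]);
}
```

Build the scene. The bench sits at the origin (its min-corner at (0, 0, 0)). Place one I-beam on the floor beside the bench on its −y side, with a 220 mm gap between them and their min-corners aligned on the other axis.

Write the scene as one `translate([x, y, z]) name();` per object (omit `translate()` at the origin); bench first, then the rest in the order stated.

bench();
translate([0, -394, 0]) I_beam();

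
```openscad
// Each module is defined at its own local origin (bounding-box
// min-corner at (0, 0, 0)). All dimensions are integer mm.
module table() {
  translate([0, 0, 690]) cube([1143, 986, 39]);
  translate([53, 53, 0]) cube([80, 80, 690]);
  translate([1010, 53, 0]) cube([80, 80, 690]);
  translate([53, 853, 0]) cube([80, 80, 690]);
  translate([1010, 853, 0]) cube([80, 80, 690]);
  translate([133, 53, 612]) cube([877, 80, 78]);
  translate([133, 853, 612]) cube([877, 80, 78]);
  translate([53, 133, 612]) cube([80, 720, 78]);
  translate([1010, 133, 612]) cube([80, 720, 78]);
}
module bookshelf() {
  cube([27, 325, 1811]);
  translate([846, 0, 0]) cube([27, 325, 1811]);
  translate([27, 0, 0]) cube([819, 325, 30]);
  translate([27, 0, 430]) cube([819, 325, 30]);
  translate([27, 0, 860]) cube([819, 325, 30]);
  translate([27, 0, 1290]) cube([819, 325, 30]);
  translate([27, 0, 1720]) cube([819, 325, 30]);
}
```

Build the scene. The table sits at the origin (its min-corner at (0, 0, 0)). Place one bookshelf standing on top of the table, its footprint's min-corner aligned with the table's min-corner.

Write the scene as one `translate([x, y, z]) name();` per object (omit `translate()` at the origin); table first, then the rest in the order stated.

table();
translate([0, 0, 729]) bookshelf();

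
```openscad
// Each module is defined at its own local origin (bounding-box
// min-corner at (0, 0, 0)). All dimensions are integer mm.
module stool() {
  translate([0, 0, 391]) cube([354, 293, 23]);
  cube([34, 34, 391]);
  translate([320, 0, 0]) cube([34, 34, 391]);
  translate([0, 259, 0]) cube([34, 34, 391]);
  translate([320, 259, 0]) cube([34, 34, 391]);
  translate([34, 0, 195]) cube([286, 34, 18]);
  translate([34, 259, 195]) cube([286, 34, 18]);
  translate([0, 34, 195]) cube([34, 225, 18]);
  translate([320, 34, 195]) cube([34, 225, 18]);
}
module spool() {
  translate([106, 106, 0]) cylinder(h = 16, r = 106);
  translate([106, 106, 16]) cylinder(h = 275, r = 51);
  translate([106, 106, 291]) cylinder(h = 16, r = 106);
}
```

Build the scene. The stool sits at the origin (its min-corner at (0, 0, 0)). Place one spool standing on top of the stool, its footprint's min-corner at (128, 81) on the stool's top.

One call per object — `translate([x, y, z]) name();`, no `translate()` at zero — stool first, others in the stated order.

stool();
translate([128, 81, 414]) spool();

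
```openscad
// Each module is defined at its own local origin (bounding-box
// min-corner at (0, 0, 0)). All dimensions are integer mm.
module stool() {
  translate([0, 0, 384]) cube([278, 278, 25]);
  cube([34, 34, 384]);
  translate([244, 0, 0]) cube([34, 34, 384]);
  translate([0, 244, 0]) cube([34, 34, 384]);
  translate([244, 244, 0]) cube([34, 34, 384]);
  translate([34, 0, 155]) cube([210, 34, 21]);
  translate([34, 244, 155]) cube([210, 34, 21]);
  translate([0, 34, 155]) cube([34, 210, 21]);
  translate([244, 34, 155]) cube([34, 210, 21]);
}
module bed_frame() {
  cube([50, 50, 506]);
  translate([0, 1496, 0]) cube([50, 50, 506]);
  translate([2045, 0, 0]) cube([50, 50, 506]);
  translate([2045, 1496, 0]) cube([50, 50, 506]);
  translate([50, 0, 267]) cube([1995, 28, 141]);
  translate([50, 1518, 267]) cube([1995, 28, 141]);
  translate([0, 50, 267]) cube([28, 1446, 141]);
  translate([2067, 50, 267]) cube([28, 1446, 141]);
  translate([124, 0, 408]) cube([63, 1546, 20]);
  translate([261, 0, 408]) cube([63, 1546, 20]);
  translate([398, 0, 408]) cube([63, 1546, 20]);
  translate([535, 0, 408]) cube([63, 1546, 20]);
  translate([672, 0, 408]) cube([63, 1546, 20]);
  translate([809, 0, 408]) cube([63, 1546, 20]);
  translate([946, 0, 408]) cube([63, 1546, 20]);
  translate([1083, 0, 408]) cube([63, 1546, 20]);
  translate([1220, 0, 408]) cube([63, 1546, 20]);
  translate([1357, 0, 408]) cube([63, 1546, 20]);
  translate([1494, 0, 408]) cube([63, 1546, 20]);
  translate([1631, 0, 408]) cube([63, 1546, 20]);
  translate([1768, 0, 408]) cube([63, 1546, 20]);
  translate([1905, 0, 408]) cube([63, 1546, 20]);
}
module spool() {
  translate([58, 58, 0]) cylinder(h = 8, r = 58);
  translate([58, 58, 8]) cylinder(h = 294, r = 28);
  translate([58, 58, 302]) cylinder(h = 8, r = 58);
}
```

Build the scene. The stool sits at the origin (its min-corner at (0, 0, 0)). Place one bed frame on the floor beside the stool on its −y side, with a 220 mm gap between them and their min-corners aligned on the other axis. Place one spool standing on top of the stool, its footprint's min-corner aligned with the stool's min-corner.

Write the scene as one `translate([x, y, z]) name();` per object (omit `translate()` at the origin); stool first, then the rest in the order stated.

stool();
translate([0, -1766, 0]) bed_frame();
translate([0, 0, 409]) spool();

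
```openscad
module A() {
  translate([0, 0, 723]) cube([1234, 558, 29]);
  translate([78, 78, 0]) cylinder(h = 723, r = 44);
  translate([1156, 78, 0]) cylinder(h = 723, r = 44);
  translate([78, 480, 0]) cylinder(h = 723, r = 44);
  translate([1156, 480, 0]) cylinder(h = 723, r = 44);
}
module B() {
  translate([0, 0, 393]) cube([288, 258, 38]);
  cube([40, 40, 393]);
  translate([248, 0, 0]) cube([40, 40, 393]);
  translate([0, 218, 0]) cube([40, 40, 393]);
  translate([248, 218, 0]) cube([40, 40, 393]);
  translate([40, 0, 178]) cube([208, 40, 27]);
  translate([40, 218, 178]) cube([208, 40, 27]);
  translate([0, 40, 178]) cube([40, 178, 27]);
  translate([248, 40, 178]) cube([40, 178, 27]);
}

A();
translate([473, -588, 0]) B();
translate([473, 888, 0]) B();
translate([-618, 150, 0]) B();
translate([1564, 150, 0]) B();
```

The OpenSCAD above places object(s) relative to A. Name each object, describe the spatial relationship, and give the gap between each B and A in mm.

Each stool's nearest face is 330 mm from the table's bounding box.

A is a table. B is a stool. Four stools sit around the table at the −y, +y, −x, +x sides. The gap between each stool and the table is 330 mm.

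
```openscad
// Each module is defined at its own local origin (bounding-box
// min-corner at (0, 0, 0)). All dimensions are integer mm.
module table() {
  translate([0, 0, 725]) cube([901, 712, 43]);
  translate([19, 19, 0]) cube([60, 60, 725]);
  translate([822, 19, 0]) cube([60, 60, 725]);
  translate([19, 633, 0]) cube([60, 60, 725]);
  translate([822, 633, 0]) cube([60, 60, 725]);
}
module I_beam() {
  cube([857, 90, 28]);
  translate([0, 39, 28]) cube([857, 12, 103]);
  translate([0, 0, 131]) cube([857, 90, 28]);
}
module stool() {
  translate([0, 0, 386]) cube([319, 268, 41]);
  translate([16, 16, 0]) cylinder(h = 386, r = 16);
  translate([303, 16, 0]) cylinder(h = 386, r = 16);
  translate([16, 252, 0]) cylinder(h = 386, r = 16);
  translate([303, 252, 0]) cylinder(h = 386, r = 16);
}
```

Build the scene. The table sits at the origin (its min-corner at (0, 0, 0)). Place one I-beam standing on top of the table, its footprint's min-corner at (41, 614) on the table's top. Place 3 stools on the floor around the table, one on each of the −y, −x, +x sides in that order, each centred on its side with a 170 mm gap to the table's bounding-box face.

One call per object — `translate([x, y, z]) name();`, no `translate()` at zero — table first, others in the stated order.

table();
translate([41, 614, 768]) I_beam();
translate([291, -438, 0]) stool();
translate([-489, 222, 0]) stool();
translate([1071, 222, 0]) stool();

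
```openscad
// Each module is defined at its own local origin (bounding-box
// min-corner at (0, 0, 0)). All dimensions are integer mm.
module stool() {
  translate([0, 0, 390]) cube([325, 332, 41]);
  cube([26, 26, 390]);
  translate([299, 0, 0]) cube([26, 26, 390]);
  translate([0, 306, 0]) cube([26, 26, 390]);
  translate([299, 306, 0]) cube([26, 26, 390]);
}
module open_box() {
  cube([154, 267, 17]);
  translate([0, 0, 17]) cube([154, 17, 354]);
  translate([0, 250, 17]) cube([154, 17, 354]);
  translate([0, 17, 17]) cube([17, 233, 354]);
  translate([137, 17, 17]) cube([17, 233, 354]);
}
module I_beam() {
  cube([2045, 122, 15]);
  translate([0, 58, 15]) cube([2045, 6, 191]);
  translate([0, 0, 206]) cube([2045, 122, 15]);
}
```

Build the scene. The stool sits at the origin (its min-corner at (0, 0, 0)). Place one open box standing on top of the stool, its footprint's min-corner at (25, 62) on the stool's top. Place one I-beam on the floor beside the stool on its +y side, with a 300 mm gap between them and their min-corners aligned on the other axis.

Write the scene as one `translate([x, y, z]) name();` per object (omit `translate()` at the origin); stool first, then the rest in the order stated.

stool();
translate([25, 62, 431]) open_box();
translate([0, 632, 0]) I_beam();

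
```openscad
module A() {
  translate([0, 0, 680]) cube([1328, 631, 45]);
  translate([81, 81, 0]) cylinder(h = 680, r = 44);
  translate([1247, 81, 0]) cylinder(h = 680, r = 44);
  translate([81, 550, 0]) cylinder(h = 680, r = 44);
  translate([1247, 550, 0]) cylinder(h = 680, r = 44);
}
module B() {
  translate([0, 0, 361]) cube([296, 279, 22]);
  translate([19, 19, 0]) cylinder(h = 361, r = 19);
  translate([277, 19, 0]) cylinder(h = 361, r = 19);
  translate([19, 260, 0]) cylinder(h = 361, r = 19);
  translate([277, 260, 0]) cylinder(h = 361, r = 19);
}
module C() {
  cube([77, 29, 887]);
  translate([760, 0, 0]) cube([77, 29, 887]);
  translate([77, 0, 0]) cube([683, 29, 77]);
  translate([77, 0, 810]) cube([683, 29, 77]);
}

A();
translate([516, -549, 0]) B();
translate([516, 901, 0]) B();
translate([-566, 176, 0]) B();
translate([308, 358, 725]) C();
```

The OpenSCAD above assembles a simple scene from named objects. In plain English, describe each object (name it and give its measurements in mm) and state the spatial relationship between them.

A is a rectangular dining table. The top is 1328×631×45 mm with its upper surface at z = 725 mm. It stands on four round legs of 88 mm diameter, each leg's bounding box inset 37 mm from the nearest pair of top edges, running from the floor to the underside of the top.

B is a four-legged stool. The seat is a 296×279×22 mm slab whose top surface is at z = 383 mm; four round legs, each 38 mm in diameter, run from the floor (z = 0) to the underside of the seat, each leg's axis is inset half a diameter from the nearest pair of seat edges (so the leg's bounding box is flush with the corner).

C is a picture frame with a 683×733 mm rectangular opening (x by z) and a uniform 77 mm border on every side. Frame depth is 29 mm along y. It is built from two vertical stiles running the full outside height and two horizontal rails spanning the gap between the stiles.

Three stools sit around the table at the −y, +y, −x sides. The picture frame is on top of the table.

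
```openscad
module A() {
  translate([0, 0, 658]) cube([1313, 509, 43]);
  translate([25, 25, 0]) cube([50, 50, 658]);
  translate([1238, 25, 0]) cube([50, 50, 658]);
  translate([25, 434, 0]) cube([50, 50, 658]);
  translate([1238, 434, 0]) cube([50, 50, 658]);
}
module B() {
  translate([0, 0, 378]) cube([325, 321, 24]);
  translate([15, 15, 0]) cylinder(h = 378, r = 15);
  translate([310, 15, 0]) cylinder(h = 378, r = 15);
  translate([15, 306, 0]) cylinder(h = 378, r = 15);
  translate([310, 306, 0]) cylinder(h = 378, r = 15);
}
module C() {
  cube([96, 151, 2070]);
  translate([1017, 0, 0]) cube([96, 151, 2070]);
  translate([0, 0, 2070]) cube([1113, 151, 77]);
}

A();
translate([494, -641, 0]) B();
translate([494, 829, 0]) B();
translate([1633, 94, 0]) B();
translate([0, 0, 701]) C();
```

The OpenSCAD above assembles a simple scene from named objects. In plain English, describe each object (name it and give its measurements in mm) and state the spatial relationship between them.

A is a table: top 1313 mm (x) × 509 mm (y), 43 mm thick, upper face at z = 701 mm, on four 50×50 mm square legs, each inset 25 mm from the nearest pair of top edges, running from z = 0 to the bottom of the top.

B is a simple wooden stool: a rectangular seat 325 mm (x) by 321 mm (y), 24 mm thick, top face at z = 402 mm, on four round legs, each 30 mm in diameter. The legs rest on z = 0, each leg's axis is inset half a diameter from the nearest pair of seat edges (so the leg's bounding box is flush with the corner).

C is a door frame. The clear opening is 921 mm wide and 2070 mm high. Two 96 mm wide jambs, 151 mm deep, stand either side of the opening from the floor to the top of the opening. A 77 mm thick head sits across the top of both jambs, spanning the full outside width of the frame.

Three stools sit around the table at the −y, +y, +x sides. The door frame is on top of the table.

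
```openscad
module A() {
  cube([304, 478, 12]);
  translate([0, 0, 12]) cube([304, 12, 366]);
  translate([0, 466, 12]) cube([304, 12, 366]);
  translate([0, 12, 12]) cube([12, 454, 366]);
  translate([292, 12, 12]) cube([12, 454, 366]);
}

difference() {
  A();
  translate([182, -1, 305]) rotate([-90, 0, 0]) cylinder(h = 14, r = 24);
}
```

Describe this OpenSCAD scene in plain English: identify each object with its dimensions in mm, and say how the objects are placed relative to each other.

A is an open storage box with external size 304×478×378 mm and wall thickness 12 mm (the base is also 12 mm thick). The base covers the whole footprint; the four walls stand on the base, with the y-facing walls full-width and the x-facing walls fitting between their inner faces.

The open box has a circular hole of radius 24 mm through its front wall, centred at (x = 182, z = 305).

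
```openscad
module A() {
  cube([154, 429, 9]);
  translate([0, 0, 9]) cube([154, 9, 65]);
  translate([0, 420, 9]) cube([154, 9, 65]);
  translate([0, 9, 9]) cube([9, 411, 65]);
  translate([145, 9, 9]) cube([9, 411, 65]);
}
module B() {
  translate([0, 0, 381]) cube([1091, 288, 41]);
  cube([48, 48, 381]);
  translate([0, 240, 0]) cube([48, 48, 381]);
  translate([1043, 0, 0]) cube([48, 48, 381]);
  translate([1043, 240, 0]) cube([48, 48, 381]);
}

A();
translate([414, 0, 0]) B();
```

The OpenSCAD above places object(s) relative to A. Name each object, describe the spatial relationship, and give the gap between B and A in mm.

The bench's nearest face is 260 mm from the open box's +x face.

A is an open box. B is a bench. The bench is on the floor beside the open box on its +x side. The gap between the bench and the open box is 260 mm.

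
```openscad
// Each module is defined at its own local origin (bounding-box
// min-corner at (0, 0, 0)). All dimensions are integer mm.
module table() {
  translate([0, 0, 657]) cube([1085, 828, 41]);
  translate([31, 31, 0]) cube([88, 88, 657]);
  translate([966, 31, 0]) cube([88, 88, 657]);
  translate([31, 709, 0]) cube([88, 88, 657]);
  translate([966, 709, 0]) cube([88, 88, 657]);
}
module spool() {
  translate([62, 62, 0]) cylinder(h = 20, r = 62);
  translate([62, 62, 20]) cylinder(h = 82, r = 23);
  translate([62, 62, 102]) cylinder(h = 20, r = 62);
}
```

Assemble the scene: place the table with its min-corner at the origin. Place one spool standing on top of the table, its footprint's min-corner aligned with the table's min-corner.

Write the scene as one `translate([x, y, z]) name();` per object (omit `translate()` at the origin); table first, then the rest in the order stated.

table();
translate([0, 0, 698]) spool();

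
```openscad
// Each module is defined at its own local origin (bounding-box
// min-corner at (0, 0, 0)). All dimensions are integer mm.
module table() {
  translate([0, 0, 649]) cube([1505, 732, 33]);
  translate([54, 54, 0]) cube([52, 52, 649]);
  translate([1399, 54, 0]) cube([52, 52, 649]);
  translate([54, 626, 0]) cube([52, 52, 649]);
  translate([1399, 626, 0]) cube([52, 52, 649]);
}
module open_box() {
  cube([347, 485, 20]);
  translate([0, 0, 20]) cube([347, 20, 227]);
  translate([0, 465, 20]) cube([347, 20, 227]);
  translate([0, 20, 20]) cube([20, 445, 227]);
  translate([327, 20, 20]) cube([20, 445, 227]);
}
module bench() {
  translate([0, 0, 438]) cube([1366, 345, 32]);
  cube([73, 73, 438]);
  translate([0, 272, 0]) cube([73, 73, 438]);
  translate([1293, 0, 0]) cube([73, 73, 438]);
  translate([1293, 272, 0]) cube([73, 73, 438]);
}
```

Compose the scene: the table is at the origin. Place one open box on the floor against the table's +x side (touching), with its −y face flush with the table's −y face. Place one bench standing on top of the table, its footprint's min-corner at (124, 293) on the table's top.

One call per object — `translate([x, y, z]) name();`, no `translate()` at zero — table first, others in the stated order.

table();
translate([1505, 0, 0]) open_box();
translate([124, 293, 682]) bench();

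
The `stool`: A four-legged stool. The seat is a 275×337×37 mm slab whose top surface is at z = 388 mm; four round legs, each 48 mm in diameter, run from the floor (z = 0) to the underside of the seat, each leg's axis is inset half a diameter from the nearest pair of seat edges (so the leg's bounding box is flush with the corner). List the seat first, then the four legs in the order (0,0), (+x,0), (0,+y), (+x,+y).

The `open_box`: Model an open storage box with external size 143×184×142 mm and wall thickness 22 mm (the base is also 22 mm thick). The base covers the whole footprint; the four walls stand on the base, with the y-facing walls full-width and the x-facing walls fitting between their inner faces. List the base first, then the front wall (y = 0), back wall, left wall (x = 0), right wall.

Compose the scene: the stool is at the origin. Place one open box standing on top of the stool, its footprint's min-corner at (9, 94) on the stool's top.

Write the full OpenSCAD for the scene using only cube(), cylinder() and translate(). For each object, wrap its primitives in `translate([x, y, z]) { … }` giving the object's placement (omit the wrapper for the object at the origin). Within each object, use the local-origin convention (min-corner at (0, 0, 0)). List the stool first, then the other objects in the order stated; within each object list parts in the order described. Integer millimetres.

translate([0, 0, 351]) cube([275, 337, 37]);
translate([24, 24, 0]) cylinder(h = 351, r = 24);
translate([251, 24, 0]) cylinder(h = 351, r = 24);
translate([24, 313, 0]) cylinder(h = 351, r = 24);
translate([251, 313, 0]) cylinder(h = 351, r = 24);
translate([9, 94, 388]) {
  cube([143, 184, 22]);
  translate([0, 0, 22]) cube([143, 22, 120]);
  translate([0, 162, 22]) cube([143, 22, 120]);
  translate([0, 22, 22]) cube([22, 140, 120]);
  translate([121, 22, 22]) cube([22, 140, 120]);
}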